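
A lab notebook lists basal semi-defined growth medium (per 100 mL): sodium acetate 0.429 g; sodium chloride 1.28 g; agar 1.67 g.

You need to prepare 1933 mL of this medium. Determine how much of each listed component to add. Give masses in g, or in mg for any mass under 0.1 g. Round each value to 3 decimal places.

Ratio of target to recipe volume: 1933 / 100 = 19.33.
sodium acetate: 0.429 g × (1933 mL / 100 mL) = 8.293 g
sodium chloride: 1.28 g × (1933 mL / 100 mL) = 24.742 g
agar: 1.67 g × (1933 mL / 100 mL) = 32.281 g

sodium acetate 8.293 g; sodium chloride 24.742 g; agar 32.281 g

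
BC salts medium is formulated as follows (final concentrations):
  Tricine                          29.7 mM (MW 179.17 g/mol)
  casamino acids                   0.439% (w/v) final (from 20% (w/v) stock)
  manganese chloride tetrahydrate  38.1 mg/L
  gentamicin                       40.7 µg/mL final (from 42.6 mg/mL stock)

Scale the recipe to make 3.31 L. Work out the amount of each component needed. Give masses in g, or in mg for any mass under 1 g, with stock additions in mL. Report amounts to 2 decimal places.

Tricine 17.61 g; casamino acids 72.65 mL; manganese chloride tetrahydrate 126.11 mg; gentamicin 3.16 mL

Working volume: 3.31 L.
Tricine: 29.7 mmol/L × 179.17 g/mol × 3.31 L ÷ 1000 = 17.61 g
casamino acids: C1V1 = C2V2 → 0.439% ÷ 20% × 3310 mL = 72.65 mL
manganese chloride tetrahydrate: 38.1 mg/L × 3.31 L = 126.11 mg
gentamicin: C1V1 = C2V2 → 40.7 µg/mL × 3310 mL ÷ 42600 µg/mL = 3.16 mL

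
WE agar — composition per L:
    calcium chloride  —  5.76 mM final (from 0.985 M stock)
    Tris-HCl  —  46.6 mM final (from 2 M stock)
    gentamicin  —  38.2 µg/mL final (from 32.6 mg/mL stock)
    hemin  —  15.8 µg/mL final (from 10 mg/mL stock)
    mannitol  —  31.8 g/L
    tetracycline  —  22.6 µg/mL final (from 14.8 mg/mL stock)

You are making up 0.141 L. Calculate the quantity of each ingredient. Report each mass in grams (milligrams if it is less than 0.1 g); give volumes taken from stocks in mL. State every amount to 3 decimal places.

Scale factor relative to 1 L: 0.141.
calcium chloride: C1V1 = C2V2 → 5.76 mM × 141 mL ÷ 985 mM = 0.825 mL
Tris-HCl: dilute stock: 46.6 mM × 141 mL ÷ 2000 mM = 3.285 mL
gentamicin: C1V1 = C2V2 → 38.2 µg/mL × 141 mL ÷ 32600 µg/mL = 0.165 mL
hemin: C1V1 = C2V2 → 15.8 µg/mL × 141 mL ÷ 10000 µg/mL = 0.223 mL
mannitol: 31.8 g/L × 0.141 L = 4.484 g
tetracycline: V = C2·V2/C1 = 22.6 µg/mL × 141 mL ÷ 14800 µg/mL = 0.215 mL

calcium chloride 0.825 mL; Tris-HCl 3.285 mL; gentamicin 0.165 mL; hemin 0.223 mL; mannitol 4.484 g; tetracycline 0.215 mL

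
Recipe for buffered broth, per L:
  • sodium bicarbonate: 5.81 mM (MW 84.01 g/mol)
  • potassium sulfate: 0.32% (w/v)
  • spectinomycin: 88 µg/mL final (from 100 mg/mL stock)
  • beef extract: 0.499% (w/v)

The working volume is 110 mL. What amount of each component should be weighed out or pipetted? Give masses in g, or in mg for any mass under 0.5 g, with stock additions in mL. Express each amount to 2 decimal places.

sodium bicarbonate 53.69 mg; potassium sulfate 352.00 mg; spectinomycin 0.10 mL; beef extract 0.55 g

Target volume = 110 mL = 0.11 L.
sodium bicarbonate: 5.81 mmol/L × 84.01 mg/mmol × 0.11 L = 53.69 mg
potassium sulfate: 0.32% w/v = 3.2 g/L → 3.2 × 0.11 L = 0.352 g = 352.00 mg
spectinomycin: dilute stock: 88 µg/mL × 110 mL ÷ 100000 µg/mL = 0.10 mL
beef extract: 0.499% w/v = 4.99 g/L → 4.99 × 0.11 L = 0.55 g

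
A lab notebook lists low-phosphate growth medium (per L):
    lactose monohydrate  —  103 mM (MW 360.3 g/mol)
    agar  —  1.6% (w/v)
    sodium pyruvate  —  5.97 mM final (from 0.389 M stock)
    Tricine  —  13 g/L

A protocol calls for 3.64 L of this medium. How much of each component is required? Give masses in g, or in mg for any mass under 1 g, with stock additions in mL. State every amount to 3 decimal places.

Working volume: 3.64 L.
lactose monohydrate: 103 mmol/L × 360.3 g/mol × 3.64 L ÷ 1000 = 135.084 g
agar: 1.6% w/v = 16 g/L → 16 × 3.64 L = 58.240 g
sodium pyruvate: V = C2·V2/C1 = 5.97 mM × 3640 mL ÷ 389 mM = 55.863 mL
Tricine: 13 g/L × 3.64 L = 47.320 g

lactose monohydrate 135.084 g; agar 58.240 g; sodium pyruvate 55.863 mL; Tricine 47.320 g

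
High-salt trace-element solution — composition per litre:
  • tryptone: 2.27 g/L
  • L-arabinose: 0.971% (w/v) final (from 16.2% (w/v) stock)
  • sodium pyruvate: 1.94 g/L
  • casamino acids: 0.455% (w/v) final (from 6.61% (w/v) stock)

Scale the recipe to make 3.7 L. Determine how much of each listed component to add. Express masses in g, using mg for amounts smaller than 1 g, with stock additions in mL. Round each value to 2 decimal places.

tryptone 8.40 g; L-arabinose 221.77 mL; sodium pyruvate 7.18 g; casamino acids 254.69 mL

Working volume: 3.7 L.
tryptone: 2.27 g/L × 3.7 L = 8.40 g
L-arabinose: dilute stock: 0.971% ÷ 16.2% × 3700 mL = 221.77 mL
sodium pyruvate: 1.94 g/L × 3.7 L = 7.18 g
casamino acids: dilute stock: 0.455% ÷ 6.61% × 3700 mL = 254.69 mL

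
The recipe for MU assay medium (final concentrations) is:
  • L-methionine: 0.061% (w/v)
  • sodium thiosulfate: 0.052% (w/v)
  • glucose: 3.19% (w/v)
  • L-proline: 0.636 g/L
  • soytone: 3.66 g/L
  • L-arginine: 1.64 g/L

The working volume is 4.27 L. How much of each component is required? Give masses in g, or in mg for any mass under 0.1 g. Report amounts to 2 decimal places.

L-methionine 2.60 g; sodium thiosulfate 2.22 g; glucose 136.21 g; L-proline 2.72 g; soytone 15.63 g; L-arginine 7.00 g

Working volume: 4.27 L.
L-methionine: 0.061% w/v = 0.61 g/L → 0.61 × 4.27 L = 2.60 g
sodium thiosulfate: 0.052% w/v = 0.52 g/L → 0.52 × 4.27 L = 2.22 g
glucose: 3.19% w/v = 31.9 g/L → 31.9 × 4.27 L = 136.21 g
L-proline: 0.636 g/L × 4.27 L = 2.72 g
soytone: 3.66 g/L × 4.27 L = 15.63 g
L-arginine: 1.64 g/L × 4.27 L = 7.00 g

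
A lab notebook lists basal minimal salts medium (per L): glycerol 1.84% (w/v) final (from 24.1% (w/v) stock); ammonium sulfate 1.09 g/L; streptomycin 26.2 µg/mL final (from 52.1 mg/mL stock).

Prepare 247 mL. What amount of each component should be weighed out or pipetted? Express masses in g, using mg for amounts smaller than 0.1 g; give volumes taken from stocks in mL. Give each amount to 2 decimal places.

Working volume: 247 mL = 0.247 L.
glycerol: dilute stock: 1.84% ÷ 24.1% × 247 mL = 18.86 mL
ammonium sulfate: 1.09 g/L × 0.247 L = 0.27 g
streptomycin: C1V1 = C2V2 → 26.2 µg/mL × 247 mL ÷ 52100 µg/mL = 0.12 mL

glycerol 18.86 mL; ammonium sulfate 0.27 g; streptomycin 0.12 mL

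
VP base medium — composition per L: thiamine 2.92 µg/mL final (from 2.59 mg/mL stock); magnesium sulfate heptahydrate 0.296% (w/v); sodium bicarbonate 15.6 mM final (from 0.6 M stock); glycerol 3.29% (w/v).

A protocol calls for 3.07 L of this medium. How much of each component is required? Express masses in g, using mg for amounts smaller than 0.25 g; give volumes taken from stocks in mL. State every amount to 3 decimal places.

Scale factor relative to 1 L: 3.07.
thiamine: C1V1 = C2V2 → 2.92 µg/mL × 3070 mL ÷ 2590 µg/mL = 3.461 mL
magnesium sulfate heptahydrate: 0.296% w/v = 2.96 g/L → 2.96 × 3.07 L = 9.087 g
sodium bicarbonate: dilute stock: 15.6 mM × 3070 mL ÷ 600 mM = 79.820 mL
glycerol: 3.29 g per 100 mL × 3070 mL ÷ 100 = 101.003 g

thiamine 3.461 mL; magnesium sulfate heptahydrate 9.087 g; sodium bicarbonate 79.820 mL; glycerol 101.003 g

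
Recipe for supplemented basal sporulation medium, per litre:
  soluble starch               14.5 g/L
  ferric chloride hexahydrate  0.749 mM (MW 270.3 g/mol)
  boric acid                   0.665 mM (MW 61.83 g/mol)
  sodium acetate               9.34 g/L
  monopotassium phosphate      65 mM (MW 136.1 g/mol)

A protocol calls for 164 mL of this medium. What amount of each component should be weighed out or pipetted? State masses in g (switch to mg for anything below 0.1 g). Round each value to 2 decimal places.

soluble starch 2.38 g; ferric chloride hexahydrate 33.20 mg; boric acid 6.74 mg; sodium acetate 1.53 g; monopotassium phosphate 1.45 g

Scale factor relative to 1 L: 0.164.
soluble starch: 14.5 g/L × 0.164 L = 2.38 g
ferric chloride hexahydrate: 0.749 mmol/L × 270.3 mg/mmol × 0.164 L = 33.20 mg
boric acid: 0.665 mmol/L × 61.83 mg/mmol × 0.164 L = 6.74 mg
sodium acetate: 9.34 g/L × 0.164 L = 1.53 g
monopotassium phosphate: 65 mmol/L × 136.1 g/mol × 0.164 L ÷ 1000 = 1.45 g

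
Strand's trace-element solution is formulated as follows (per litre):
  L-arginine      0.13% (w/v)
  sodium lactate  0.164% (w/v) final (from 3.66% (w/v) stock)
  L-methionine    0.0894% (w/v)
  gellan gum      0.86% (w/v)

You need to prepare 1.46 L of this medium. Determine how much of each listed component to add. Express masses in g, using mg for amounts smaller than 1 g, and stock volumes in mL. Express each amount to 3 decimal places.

Scale factor relative to 1 L: 1.46.
L-arginine: 0.13% w/v = 1.3 g/L → 1.3 × 1.46 L = 1.898 g
sodium lactate: C1V1 = C2V2 → 0.164% ÷ 3.66% × 1460 mL = 65.421 mL
L-methionine: 0.0894 g per 100 mL × 1460 mL ÷ 100 = 1.305 g
gellan gum: 0.86% w/v = 8.6 g/L → 8.6 × 1.46 L = 12.556 g

L-arginine 1.898 g; sodium lactate 65.421 mL; L-methionine 1.305 g; gellan gum 12.556 g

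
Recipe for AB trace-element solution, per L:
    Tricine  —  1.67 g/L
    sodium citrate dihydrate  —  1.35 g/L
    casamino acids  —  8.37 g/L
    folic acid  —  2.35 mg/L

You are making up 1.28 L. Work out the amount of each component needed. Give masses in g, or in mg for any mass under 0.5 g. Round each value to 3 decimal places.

Tricine 2.138 g; sodium citrate dihydrate 1.728 g; casamino acids 10.714 g; folic acid 3.008 mg

Working volume: 1.28 L.
Tricine: 1.67 g/L × 1.28 L = 2.138 g
sodium citrate dihydrate: 1.35 g/L × 1.28 L = 1.728 g
casamino acids: 8.37 g/L × 1.28 L = 10.714 g
folic acid: 2.35 mg/L × 1.28 L = 3.008 mg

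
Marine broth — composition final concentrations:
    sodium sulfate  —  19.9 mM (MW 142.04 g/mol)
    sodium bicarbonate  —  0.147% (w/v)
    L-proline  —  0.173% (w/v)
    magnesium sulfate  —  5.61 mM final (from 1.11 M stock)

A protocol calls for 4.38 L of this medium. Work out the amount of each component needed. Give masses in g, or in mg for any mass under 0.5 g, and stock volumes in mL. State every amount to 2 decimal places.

sodium sulfate 12.38 g; sodium bicarbonate 6.44 g; L-proline 7.58 g; magnesium sulfate 22.14 mL

Working volume: 4.38 L.
sodium sulfate: 19.9 mmol/L × 142.04 g/mol × 4.38 L ÷ 1000 = 12.38 g
sodium bicarbonate: 0.147 g per 100 mL × 4380 mL ÷ 100 = 6.44 g
L-proline: 0.173% w/v = 1.73 g/L → 1.73 × 4.38 L = 7.58 g
magnesium sulfate: C1V1 = C2V2 → 5.61 mM × 4380 mL ÷ 1110 mM = 22.14 mL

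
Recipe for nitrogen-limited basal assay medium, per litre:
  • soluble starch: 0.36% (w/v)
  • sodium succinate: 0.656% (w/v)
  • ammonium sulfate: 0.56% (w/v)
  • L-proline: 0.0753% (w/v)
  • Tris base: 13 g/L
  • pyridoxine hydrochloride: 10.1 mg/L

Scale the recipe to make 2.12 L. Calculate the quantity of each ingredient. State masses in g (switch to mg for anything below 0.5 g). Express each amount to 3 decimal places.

Working volume: 2.12 L.
soluble starch: 0.36 g per 100 mL × 2120 mL ÷ 100 = 7.632 g
sodium succinate: 0.656% w/v = 6.56 g/L → 6.56 × 2.12 L = 13.907 g
ammonium sulfate: 0.56 g per 100 mL × 2120 mL ÷ 100 = 11.872 g
L-proline: 0.0753% w/v = 0.753 g/L → 0.753 × 2.12 L = 1.596 g
Tris base: 13 g/L × 2.12 L = 27.560 g
pyridoxine hydrochloride: 10.1 mg/L × 2.12 L = 21.412 mg

soluble starch 7.632 g; sodium succinate 13.907 g; ammonium sulfate 11.872 g; L-proline 1.596 g; Tris base 27.560 g; pyridoxine hydrochloride 21.412 mg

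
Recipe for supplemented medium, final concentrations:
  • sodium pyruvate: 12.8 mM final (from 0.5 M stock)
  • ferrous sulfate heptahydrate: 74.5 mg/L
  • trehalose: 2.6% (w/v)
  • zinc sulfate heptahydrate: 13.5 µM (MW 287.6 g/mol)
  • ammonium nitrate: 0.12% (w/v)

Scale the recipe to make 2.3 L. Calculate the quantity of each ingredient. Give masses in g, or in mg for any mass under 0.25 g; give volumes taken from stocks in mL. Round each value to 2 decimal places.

Scale factor relative to 1 L: 2.3.
sodium pyruvate: C1V1 = C2V2 → 12.8 mM × 2300 mL ÷ 500 mM = 58.88 mL
ferrous sulfate heptahydrate: 74.5 mg/L × 2.3 L = 171.35 mg
trehalose: 2.6% w/v = 26 g/L → 26 × 2.3 L = 59.80 g
zinc sulfate heptahydrate: 13.5 µmol/L × 287.6 g/mol × 2.3 L ÷ 1000 = 8.93 mg
ammonium nitrate: 0.12 g per 100 mL × 2300 mL ÷ 100 = 2.76 g

sodium pyruvate 58.88 mL; ferrous sulfate heptahydrate 171.35 mg; trehalose 59.80 g; zinc sulfate heptahydrate 8.93 mg; ammonium nitrate 2.76 g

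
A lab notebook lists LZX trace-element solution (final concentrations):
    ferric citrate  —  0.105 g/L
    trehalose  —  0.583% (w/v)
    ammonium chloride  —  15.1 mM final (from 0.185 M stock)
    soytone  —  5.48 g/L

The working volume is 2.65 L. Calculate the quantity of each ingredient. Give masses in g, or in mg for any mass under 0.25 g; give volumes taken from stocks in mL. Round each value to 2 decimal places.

Working volume: 2.65 L.
ferric citrate: 0.105 g/L × 2.65 L = 0.28 g
trehalose: 0.583 g per 100 mL × 2650 mL ÷ 100 = 15.45 g
ammonium chloride: C1V1 = C2V2 → 15.1 mM × 2650 mL ÷ 185 mM = 216.30 mL
soytone: 5.48 g/L × 2.65 L = 14.52 g

ferric citrate 0.28 g; trehalose 15.45 g; ammonium chloride 216.30 mL; soytone 14.52 g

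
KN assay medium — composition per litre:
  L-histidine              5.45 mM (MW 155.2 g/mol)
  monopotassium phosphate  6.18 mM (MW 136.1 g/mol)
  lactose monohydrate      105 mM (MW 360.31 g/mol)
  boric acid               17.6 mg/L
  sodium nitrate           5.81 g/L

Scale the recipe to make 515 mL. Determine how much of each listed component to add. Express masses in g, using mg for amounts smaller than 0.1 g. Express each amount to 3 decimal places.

L-histidine 0.436 g; monopotassium phosphate 0.433 g; lactose monohydrate 19.484 g; boric acid 9.064 mg; sodium nitrate 2.992 g

Target volume = 515 mL = 0.515 L.
L-histidine: 5.45 mmol/L × 155.2 g/mol × 0.515 L ÷ 1000 = 0.436 g
monopotassium phosphate: 6.18 mmol/L × 136.1 g/mol × 0.515 L ÷ 1000 = 0.433 g
lactose monohydrate: 105 mmol/L × 360.31 g/mol × 0.515 L ÷ 1000 = 19.484 g
boric acid: 17.6 mg/L × 0.515 L = 9.064 mg
sodium nitrate: 5.81 g/L × 0.515 L = 2.992 g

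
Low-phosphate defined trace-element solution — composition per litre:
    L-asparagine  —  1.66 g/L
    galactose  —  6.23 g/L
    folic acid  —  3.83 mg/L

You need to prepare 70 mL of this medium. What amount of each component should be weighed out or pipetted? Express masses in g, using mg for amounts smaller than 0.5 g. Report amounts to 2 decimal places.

Target volume = 70 mL = 0.07 L.
L-asparagine: 1.66 g/L × 0.07 L = 0.1162 g = 116.20 mg
galactose: 6.23 g/L × 0.07 L = 0.4361 g = 436.10 mg
folic acid: 3.83 mg/L × 0.07 L = 0.27 mg

L-asparagine 116.20 mg; galactose 436.10 mg; folic acid 0.27 mg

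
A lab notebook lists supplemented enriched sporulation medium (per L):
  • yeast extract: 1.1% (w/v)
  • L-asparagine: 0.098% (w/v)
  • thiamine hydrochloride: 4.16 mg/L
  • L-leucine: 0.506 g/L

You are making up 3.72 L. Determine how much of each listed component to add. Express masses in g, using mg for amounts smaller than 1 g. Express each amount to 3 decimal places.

Scale factor relative to 1 L: 3.72.
yeast extract: 1.1 g per 100 mL × 3720 mL ÷ 100 = 40.920 g
L-asparagine: 0.098% w/v = 0.98 g/L → 0.98 × 3.72 L = 3.646 g
thiamine hydrochloride: 4.16 mg/L × 3.72 L = 15.475 mg
L-leucine: 0.506 g/L × 3.72 L = 1.882 g

yeast extract 40.920 g; L-asparagine 3.646 g; thiamine hydrochloride 15.475 mg; L-leucine 1.882 g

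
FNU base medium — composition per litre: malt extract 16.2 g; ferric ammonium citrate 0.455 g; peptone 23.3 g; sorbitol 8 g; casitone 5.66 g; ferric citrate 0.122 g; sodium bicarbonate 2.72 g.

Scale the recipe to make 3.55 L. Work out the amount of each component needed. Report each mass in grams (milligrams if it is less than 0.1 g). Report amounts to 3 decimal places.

Ratio of target to recipe volume: 3550 / 1000 = 3.55.
malt extract: 16.2 g × (3550 mL / 1000 mL) = 57.510 g
ferric ammonium citrate: 0.455 g × (3550 mL / 1000 mL) = 1.615 g
peptone: 23.3 g × (3550 mL / 1000 mL) = 82.715 g
sorbitol: 8 g × (3550 mL / 1000 mL) = 28.400 g
casitone: 5.66 g × (3550 mL / 1000 mL) = 20.093 g
ferric citrate: 0.122 g × (3550 mL / 1000 mL) = 0.433 g
sodium bicarbonate: 2.72 g × (3550 mL / 1000 mL) = 9.656 g

malt extract 57.510 g; ferric ammonium citrate 1.615 g; peptone 82.715 g; sorbitol 28.400 g; casitone 20.093 g; ferric citrate 0.433 g; sodium bicarbonate 9.656 g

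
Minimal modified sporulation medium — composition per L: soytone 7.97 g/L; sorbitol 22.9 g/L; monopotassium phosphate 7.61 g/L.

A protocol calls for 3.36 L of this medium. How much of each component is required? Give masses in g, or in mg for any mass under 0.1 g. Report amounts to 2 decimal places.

soytone 26.78 g; sorbitol 76.94 g; monopotassium phosphate 25.57 g

Working volume: 3.36 L.
soytone: 7.97 g/L × 3.36 L = 26.78 g
sorbitol: 22.9 g/L × 3.36 L = 76.94 g
monopotassium phosphate: 7.61 g/L × 3.36 L = 25.57 g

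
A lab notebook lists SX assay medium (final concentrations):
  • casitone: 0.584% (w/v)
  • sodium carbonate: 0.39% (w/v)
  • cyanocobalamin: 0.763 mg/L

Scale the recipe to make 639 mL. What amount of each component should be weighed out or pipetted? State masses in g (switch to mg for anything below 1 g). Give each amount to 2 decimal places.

casitone 3.73 g; sodium carbonate 2.49 g; cyanocobalamin 0.49 mg

Scale factor relative to 1 L: 0.639.
casitone: 0.584% w/v = 5.84 g/L → 5.84 × 0.639 L = 3.73 g
sodium carbonate: 0.39 g per 100 mL × 639 mL ÷ 100 = 2.49 g
cyanocobalamin: 0.763 mg/L × 0.639 L = 0.49 mg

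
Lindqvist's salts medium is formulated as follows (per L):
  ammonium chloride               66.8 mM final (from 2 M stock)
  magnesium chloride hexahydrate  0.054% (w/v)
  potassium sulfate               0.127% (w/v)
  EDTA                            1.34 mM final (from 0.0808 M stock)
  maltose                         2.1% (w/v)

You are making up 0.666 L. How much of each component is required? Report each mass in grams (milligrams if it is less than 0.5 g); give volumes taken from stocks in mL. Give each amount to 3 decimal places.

ammonium chloride 22.244 mL; magnesium chloride hexahydrate 359.640 mg; potassium sulfate 0.846 g; EDTA 11.045 mL; maltose 13.986 g

Working volume: 0.666 L.
ammonium chloride: C1V1 = C2V2 → 66.8 mM × 666 mL ÷ 2000 mM = 22.244 mL
magnesium chloride hexahydrate: 0.054% w/v = 0.54 g/L → 0.54 × 0.666 L = 0.35964 g = 359.640 mg
potassium sulfate: 0.127% w/v = 1.27 g/L → 1.27 × 0.666 L = 0.846 g
EDTA: V = C2·V2/C1 = 1.34 mM × 666 mL ÷ 80.8 mM = 11.045 mL
maltose: 2.1 g per 100 mL × 666 mL ÷ 100 = 13.986 g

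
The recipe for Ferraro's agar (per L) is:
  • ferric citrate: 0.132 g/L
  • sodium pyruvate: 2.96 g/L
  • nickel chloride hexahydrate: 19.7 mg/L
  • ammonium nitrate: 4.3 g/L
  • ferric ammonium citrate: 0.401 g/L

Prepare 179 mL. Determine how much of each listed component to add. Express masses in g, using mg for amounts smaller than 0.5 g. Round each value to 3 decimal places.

Working volume: 179 mL = 0.179 L.
ferric citrate: 0.132 g/L × 0.179 L = 0.023628 g = 23.628 mg
sodium pyruvate: 2.96 g/L × 0.179 L = 0.530 g
nickel chloride hexahydrate: 19.7 mg/L × 0.179 L = 3.526 mg
ammonium nitrate: 4.3 g/L × 0.179 L = 0.770 g
ferric ammonium citrate: 0.401 g/L × 0.179 L = 0.071779 g = 71.779 mg

ferric citrate 23.628 mg; sodium pyruvate 0.530 g; nickel chloride hexahydrate 3.526 mg; ammonium nitrate 0.770 g; ferric ammonium citrate 71.779 mg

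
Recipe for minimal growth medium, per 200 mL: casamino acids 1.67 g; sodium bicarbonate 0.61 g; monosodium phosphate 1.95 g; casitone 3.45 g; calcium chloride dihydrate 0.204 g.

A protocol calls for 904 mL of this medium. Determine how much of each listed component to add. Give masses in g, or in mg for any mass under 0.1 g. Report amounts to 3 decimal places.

Scale factor = 904 mL / 200 mL = 4.52.
casamino acids: 1.67 g × (904 mL / 200 mL) = 7.548 g
sodium bicarbonate: 0.61 g × (904 mL / 200 mL) = 2.757 g
monosodium phosphate: 1.95 g × (904 mL / 200 mL) = 8.814 g
casitone: 3.45 g × (904 mL / 200 mL) = 15.594 g
calcium chloride dihydrate: 0.204 g × (904 mL / 200 mL) = 0.922 g

casamino acids 7.548 g; sodium bicarbonate 2.757 g; monosodium phosphate 8.814 g; casitone 15.594 g; calcium chloride dihydrate 0.922 g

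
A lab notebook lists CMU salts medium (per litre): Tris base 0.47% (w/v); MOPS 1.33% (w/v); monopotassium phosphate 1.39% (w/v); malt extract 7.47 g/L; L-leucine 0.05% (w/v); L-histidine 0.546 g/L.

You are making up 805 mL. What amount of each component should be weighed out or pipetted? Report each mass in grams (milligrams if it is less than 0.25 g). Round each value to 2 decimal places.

Tris base 3.78 g; MOPS 10.71 g; monopotassium phosphate 11.19 g; malt extract 6.01 g; L-leucine 0.40 g; L-histidine 0.44 g

Target volume = 805 mL = 0.805 L.
Tris base: 0.47 g per 100 mL × 805 mL ÷ 100 = 3.78 g
MOPS: 1.33% w/v = 13.3 g/L → 13.3 × 0.805 L = 10.71 g
monopotassium phosphate: 1.39% w/v = 13.9 g/L → 13.9 × 0.805 L = 11.19 g
malt extract: 7.47 g/L × 0.805 L = 6.01 g
L-leucine: 0.05% w/v = 0.5 g/L → 0.5 × 0.805 L = 0.40 g
L-histidine: 0.546 g/L × 0.805 L = 0.44 g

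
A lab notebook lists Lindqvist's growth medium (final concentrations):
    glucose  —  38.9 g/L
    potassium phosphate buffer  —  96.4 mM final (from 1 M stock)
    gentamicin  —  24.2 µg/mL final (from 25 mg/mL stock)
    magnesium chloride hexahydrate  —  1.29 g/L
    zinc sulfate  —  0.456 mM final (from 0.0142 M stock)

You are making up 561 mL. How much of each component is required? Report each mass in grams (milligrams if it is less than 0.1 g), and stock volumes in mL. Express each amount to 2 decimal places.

Target volume = 561 mL = 0.561 L.
glucose: 38.9 g/L × 0.561 L = 21.82 g
potassium phosphate buffer: dilute stock: 96.4 mM × 561 mL ÷ 1000 mM = 54.08 mL
gentamicin: dilute stock: 24.2 µg/mL × 561 mL ÷ 25000 µg/mL = 0.54 mL
magnesium chloride hexahydrate: 1.29 g/L × 0.561 L = 0.72 g
zinc sulfate: V = C2·V2/C1 = 0.456 mM × 561 mL ÷ 14.2 mM = 18.02 mL

glucose 21.82 g; potassium phosphate buffer 54.08 mL; gentamicin 0.54 mL; magnesium chloride hexahydrate 0.72 g; zinc sulfate 18.02 mL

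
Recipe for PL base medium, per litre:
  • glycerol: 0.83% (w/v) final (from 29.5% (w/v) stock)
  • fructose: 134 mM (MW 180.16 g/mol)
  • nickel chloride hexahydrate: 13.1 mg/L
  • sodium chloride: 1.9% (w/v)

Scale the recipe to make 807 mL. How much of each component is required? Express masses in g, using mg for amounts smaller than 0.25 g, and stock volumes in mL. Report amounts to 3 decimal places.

glycerol 22.705 mL; fructose 19.482 g; nickel chloride hexahydrate 10.572 mg; sodium chloride 15.333 g

Scale factor relative to 1 L: 0.807.
glycerol: C1V1 = C2V2 → 0.83% ÷ 29.5% × 807 mL = 22.705 mL
fructose: 134 mmol/L × 180.16 g/mol × 0.807 L ÷ 1000 = 19.482 g
nickel chloride hexahydrate: 13.1 mg/L × 0.807 L = 10.572 mg
sodium chloride: 1.9 g per 100 mL × 807 mL ÷ 100 = 15.333 g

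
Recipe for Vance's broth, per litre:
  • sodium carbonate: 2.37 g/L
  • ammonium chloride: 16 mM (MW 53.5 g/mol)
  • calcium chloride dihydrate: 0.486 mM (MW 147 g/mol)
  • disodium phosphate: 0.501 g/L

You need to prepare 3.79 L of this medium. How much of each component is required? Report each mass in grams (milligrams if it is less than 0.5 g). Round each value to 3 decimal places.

sodium carbonate 8.982 g; ammonium chloride 3.244 g; calcium chloride dihydrate 270.765 mg; disodium phosphate 1.899 g

Working volume: 3.79 L.
sodium carbonate: 2.37 g/L × 3.79 L = 8.982 g
ammonium chloride: 16 mmol/L × 53.5 g/mol × 3.79 L ÷ 1000 = 3.244 g
calcium chloride dihydrate: 0.486 mmol/L × 147 mg/mmol × 3.79 L = 270.765 mg
disodium phosphate: 0.501 g/L × 3.79 L = 1.899 g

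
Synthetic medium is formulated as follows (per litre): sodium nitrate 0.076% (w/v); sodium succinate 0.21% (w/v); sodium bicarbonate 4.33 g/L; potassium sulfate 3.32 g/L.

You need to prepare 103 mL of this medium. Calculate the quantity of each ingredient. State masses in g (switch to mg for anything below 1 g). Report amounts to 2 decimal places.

sodium nitrate 78.28 mg; sodium succinate 216.30 mg; sodium bicarbonate 445.99 mg; potassium sulfate 341.96 mg

Working volume: 103 mL = 0.103 L.
sodium nitrate: 0.076 g per 100 mL × 103 mL ÷ 100 = 0.07828 g = 78.28 mg
sodium succinate: 0.21% w/v = 2.1 g/L → 2.1 × 0.103 L = 0.2163 g = 216.30 mg
sodium bicarbonate: 4.33 g/L × 0.103 L = 0.44599 g = 445.99 mg
potassium sulfate: 3.32 g/L × 0.103 L = 0.34196 g = 341.96 mg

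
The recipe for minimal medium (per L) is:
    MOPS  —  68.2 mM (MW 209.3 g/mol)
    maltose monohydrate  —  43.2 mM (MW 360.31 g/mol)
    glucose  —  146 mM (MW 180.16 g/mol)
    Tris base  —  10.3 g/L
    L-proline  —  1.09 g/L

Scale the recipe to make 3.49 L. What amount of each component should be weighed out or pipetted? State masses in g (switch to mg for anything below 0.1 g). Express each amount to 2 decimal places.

MOPS 49.82 g; maltose monohydrate 54.32 g; glucose 91.80 g; Tris base 35.95 g; L-proline 3.80 g

Scale factor relative to 1 L: 3.49.
MOPS: 68.2 mmol/L × 209.3 g/mol × 3.49 L ÷ 1000 = 49.82 g
maltose monohydrate: 43.2 mmol/L × 360.31 g/mol × 3.49 L ÷ 1000 = 54.32 g
glucose: 146 mmol/L × 180.16 g/mol × 3.49 L ÷ 1000 = 91.80 g
Tris base: 10.3 g/L × 3.49 L = 35.95 g
L-proline: 1.09 g/L × 3.49 L = 3.80 g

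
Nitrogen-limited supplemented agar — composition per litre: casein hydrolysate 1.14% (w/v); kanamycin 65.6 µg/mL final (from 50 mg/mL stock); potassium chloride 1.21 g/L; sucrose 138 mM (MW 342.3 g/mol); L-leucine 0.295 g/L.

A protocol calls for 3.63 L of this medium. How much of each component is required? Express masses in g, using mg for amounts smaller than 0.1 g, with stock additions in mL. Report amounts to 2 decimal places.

casein hydrolysate 41.38 g; kanamycin 4.76 mL; potassium chloride 4.39 g; sucrose 171.47 g; L-leucine 1.07 g

Working volume: 3.63 L.
casein hydrolysate: 1.14 g per 100 mL × 3630 mL ÷ 100 = 41.38 g
kanamycin: dilute stock: 65.6 µg/mL × 3630 mL ÷ 50000 µg/mL = 4.76 mL
potassium chloride: 1.21 g/L × 3.63 L = 4.39 g
sucrose: 138 mmol/L × 342.3 g/mol × 3.63 L ÷ 1000 = 171.47 g
L-leucine: 0.295 g/L × 3.63 L = 1.07 g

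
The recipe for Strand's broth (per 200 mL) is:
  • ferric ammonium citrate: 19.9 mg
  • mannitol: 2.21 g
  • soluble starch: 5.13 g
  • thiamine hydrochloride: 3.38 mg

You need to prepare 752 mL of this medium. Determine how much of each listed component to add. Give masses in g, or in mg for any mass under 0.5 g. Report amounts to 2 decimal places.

ferric ammonium citrate 74.82 mg; mannitol 8.31 g; soluble starch 19.29 g; thiamine hydrochloride 12.71 mg

Scale factor = 752 mL / 200 mL = 3.76.
ferric ammonium citrate: 19.9 mg × (752 mL / 200 mL) = 74.82 mg
mannitol: 2.21 g × (752 mL / 200 mL) = 8.31 g
soluble starch: 5.13 g × (752 mL / 200 mL) = 19.29 g
thiamine hydrochloride: 3.38 mg × (752 mL / 200 mL) = 12.71 mg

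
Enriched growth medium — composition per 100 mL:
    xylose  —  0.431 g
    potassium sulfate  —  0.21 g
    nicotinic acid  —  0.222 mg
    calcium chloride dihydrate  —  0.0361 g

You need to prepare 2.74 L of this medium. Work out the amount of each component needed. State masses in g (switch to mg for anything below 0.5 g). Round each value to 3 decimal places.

Scale factor = 2740 mL / 100 mL = 27.4.
xylose: 0.431 g × (2740 mL / 100 mL) = 11.809 g
potassium sulfate: 0.21 g × (2740 mL / 100 mL) = 5.754 g
nicotinic acid: 0.222 mg × (2740 mL / 100 mL) = 6.083 mg
calcium chloride dihydrate: 0.0361 g × (2740 mL / 100 mL) = 0.989 g

xylose 11.809 g; potassium sulfate 5.754 g; nicotinic acid 6.083 mg; calcium chloride dihydrate 0.989 g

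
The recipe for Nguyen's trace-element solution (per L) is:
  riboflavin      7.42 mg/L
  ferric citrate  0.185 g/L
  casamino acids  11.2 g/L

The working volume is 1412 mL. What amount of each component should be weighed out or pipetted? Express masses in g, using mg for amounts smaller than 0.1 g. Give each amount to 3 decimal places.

Working volume: 1412 mL = 1.412 L.
riboflavin: 7.42 mg/L × 1.412 L = 10.477 mg
ferric citrate: 0.185 g/L × 1.412 L = 0.261 g
casamino acids: 11.2 g/L × 1.412 L = 15.814 g

riboflavin 10.477 mg; ferric citrate 0.261 g; casamino acids 15.814 g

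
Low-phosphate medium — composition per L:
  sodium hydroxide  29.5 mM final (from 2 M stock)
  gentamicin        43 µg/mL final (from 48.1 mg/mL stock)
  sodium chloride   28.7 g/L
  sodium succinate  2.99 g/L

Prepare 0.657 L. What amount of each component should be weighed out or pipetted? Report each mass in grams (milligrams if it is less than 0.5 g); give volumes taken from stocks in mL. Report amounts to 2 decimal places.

sodium hydroxide 9.69 mL; gentamicin 0.59 mL; sodium chloride 18.86 g; sodium succinate 1.96 g

Working volume: 0.657 L.
sodium hydroxide: V = C2·V2/C1 = 29.5 mM × 657 mL ÷ 2000 mM = 9.69 mL
gentamicin: V = C2·V2/C1 = 43 µg/mL × 657 mL ÷ 48100 µg/mL = 0.59 mL
sodium chloride: 28.7 g/L × 0.657 L = 18.86 g
sodium succinate: 2.99 g/L × 0.657 L = 1.96 g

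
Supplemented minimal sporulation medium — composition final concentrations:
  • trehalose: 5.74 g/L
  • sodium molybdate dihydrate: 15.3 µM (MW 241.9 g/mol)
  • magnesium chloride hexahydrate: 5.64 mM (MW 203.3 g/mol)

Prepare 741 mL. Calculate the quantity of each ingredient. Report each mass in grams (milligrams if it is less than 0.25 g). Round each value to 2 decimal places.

Scale factor relative to 1 L: 0.741.
trehalose: 5.74 g/L × 0.741 L = 4.25 g
sodium molybdate dihydrate: 15.3 µmol/L × 241.9 g/mol × 0.741 L ÷ 1000 = 2.74 mg
magnesium chloride hexahydrate: 5.64 mmol/L × 203.3 g/mol × 0.741 L ÷ 1000 = 0.85 g

trehalose 4.25 g; sodium molybdate dihydrate 2.74 mg; magnesium chloride hexahydrate 0.85 g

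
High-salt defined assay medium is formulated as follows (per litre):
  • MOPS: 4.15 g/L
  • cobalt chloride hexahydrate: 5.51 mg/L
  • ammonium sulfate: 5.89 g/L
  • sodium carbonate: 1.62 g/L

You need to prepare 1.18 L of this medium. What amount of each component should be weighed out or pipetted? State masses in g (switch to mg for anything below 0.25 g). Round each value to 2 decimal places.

Working volume: 1.18 L.
MOPS: 4.15 g/L × 1.18 L = 4.90 g
cobalt chloride hexahydrate: 5.51 mg/L × 1.18 L = 6.50 mg
ammonium sulfate: 5.89 g/L × 1.18 L = 6.95 g
sodium carbonate: 1.62 g/L × 1.18 L = 1.91 g

MOPS 4.90 g; cobalt chloride hexahydrate 6.50 mg; ammonium sulfate 6.95 g; sodium carbonate 1.91 g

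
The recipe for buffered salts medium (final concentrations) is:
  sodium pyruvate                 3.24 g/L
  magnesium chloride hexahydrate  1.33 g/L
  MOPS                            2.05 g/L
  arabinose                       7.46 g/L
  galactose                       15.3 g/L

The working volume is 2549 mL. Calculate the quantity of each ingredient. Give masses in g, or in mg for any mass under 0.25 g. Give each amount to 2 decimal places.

sodium pyruvate 8.26 g; magnesium chloride hexahydrate 3.39 g; MOPS 5.23 g; arabinose 19.02 g; galactose 39.00 g

Scale factor relative to 1 L: 2.549.
sodium pyruvate: 3.24 g/L × 2.549 L = 8.26 g
magnesium chloride hexahydrate: 1.33 g/L × 2.549 L = 3.39 g
MOPS: 2.05 g/L × 2.549 L = 5.23 g
arabinose: 7.46 g/L × 2.549 L = 19.02 g
galactose: 15.3 g/L × 2.549 L = 39.00 g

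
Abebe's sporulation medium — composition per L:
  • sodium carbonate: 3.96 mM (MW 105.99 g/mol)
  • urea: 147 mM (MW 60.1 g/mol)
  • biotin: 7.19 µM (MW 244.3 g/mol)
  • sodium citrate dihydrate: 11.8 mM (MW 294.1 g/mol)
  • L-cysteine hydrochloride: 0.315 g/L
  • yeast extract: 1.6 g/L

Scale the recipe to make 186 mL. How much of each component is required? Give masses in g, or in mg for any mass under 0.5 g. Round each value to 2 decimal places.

Target volume = 186 mL = 0.186 L.
sodium carbonate: 3.96 mmol/L × 105.99 mg/mmol × 0.186 L = 78.07 mg
urea: 147 mmol/L × 60.1 g/mol × 0.186 L ÷ 1000 = 1.64 g
biotin: 7.19 µmol/L × 244.3 g/mol × 0.186 L ÷ 1000 = 0.33 mg
sodium citrate dihydrate: 11.8 mmol/L × 294.1 g/mol × 0.186 L ÷ 1000 = 0.65 g
L-cysteine hydrochloride: 0.315 g/L × 0.186 L = 0.05859 g = 58.59 mg
yeast extract: 1.6 g/L × 0.186 L = 0.2976 g = 297.60 mg

sodium carbonate 78.07 mg; urea 1.64 g; biotin 0.33 mg; sodium citrate dihydrate 0.65 g; L-cysteine hydrochloride 58.59 mg; yeast extract 297.60 mg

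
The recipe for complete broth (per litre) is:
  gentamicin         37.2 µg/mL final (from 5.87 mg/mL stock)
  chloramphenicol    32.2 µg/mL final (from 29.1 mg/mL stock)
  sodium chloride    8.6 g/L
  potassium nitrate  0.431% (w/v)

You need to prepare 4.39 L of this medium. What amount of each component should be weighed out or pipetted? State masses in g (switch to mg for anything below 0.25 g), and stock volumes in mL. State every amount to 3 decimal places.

Scale factor relative to 1 L: 4.39.
gentamicin: dilute stock: 37.2 µg/mL × 4390 mL ÷ 5870 µg/mL = 27.821 mL
chloramphenicol: dilute stock: 32.2 µg/mL × 4390 mL ÷ 29100 µg/mL = 4.858 mL
sodium chloride: 8.6 g/L × 4.39 L = 37.754 g
potassium nitrate: 0.431 g per 100 mL × 4390 mL ÷ 100 = 18.921 g

gentamicin 27.821 mL; chloramphenicol 4.858 mL; sodium chloride 37.754 g; potassium nitrate 18.921 g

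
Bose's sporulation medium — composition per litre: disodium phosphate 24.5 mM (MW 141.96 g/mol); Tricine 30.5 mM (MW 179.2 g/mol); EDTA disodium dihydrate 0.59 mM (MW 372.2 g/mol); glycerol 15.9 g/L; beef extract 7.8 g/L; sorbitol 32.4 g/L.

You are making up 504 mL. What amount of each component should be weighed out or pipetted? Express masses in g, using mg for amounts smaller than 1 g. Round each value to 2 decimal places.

Scale factor relative to 1 L: 0.504.
disodium phosphate: 24.5 mmol/L × 141.96 g/mol × 0.504 L ÷ 1000 = 1.75 g
Tricine: 30.5 mmol/L × 179.2 g/mol × 0.504 L ÷ 1000 = 2.75 g
EDTA disodium dihydrate: 0.59 mmol/L × 372.2 mg/mmol × 0.504 L = 110.68 mg
glycerol: 15.9 g/L × 0.504 L = 8.01 g
beef extract: 7.8 g/L × 0.504 L = 3.93 g
sorbitol: 32.4 g/L × 0.504 L = 16.33 g

disodium phosphate 1.75 g; Tricine 2.75 g; EDTA disodium dihydrate 110.68 mg; glycerol 8.01 g; beef extract 3.93 g; sorbitol 16.33 g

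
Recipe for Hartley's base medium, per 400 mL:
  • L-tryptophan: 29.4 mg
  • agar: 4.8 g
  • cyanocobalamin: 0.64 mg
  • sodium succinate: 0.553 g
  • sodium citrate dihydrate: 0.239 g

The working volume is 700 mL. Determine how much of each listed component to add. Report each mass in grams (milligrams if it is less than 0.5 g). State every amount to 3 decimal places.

Scale factor = 700 mL / 400 mL = 1.75.
L-tryptophan: 29.4 mg × (700 mL / 400 mL) = 51.450 mg
agar: 4.8 g × (700 mL / 400 mL) = 8.400 g
cyanocobalamin: 0.64 mg × (700 mL / 400 mL) = 1.120 mg
sodium succinate: 0.553 g × (700 mL / 400 mL) = 0.968 g
sodium citrate dihydrate: 0.239 g × (700 mL / 400 mL) = 0.41825 g = 418.250 mg

L-tryptophan 51.450 mg; agar 8.400 g; cyanocobalamin 1.120 mg; sodium succinate 0.968 g; sodium citrate dihydrate 418.250 mg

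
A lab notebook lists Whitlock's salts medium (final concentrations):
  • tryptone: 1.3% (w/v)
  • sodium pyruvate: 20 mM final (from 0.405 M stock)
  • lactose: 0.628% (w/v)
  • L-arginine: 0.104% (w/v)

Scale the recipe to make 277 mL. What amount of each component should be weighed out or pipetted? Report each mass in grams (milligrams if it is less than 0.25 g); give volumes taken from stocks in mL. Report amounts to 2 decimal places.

Scale factor relative to 1 L: 0.277.
tryptone: 1.3 g per 100 mL × 277 mL ÷ 100 = 3.60 g
sodium pyruvate: C1V1 = C2V2 → 20 mM × 277 mL ÷ 405 mM = 13.68 mL
lactose: 0.628 g per 100 mL × 277 mL ÷ 100 = 1.74 g
L-arginine: 0.104 g per 100 mL × 277 mL ÷ 100 = 0.29 g

tryptone 3.60 g; sodium pyruvate 13.68 mL; lactose 1.74 g; L-arginine 0.29 g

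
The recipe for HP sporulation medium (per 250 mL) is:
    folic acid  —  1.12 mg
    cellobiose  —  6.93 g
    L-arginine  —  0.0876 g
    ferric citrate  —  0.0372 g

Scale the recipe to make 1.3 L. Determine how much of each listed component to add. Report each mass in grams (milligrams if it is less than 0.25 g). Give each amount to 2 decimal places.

folic acid 5.82 mg; cellobiose 36.04 g; L-arginine 0.46 g; ferric citrate 193.44 mg

Ratio of target to recipe volume: 1300 / 250 = 5.2.
folic acid: 1.12 mg × (1300 mL / 250 mL) = 5.82 mg
cellobiose: 6.93 g × (1300 mL / 250 mL) = 36.04 g
L-arginine: 0.0876 g × (1300 mL / 250 mL) = 0.46 g
ferric citrate: 0.0372 g × (1300 mL / 250 mL) = 0.19344 g = 193.44 mg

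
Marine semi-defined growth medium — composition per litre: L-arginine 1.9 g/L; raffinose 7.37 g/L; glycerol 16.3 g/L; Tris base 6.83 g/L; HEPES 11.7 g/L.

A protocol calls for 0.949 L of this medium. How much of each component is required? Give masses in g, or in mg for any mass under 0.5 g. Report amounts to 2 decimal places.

Working volume: 0.949 L.
L-arginine: 1.9 g/L × 0.949 L = 1.80 g
raffinose: 7.37 g/L × 0.949 L = 6.99 g
glycerol: 16.3 g/L × 0.949 L = 15.47 g
Tris base: 6.83 g/L × 0.949 L = 6.48 g
HEPES: 11.7 g/L × 0.949 L = 11.10 g

L-arginine 1.80 g; raffinose 6.99 g; glycerol 15.47 g; Tris base 6.48 g; HEPES 11.10 g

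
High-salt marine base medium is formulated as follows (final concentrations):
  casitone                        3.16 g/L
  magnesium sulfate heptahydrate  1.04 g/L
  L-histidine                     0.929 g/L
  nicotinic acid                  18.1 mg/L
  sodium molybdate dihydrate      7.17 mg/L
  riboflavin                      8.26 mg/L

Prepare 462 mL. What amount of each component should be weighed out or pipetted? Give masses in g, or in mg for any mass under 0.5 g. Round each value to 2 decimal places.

Working volume: 462 mL = 0.462 L.
casitone: 3.16 g/L × 0.462 L = 1.46 g
magnesium sulfate heptahydrate: 1.04 g/L × 0.462 L = 0.48048 g = 480.48 mg
L-histidine: 0.929 g/L × 0.462 L = 0.429198 g = 429.20 mg
nicotinic acid: 18.1 mg/L × 0.462 L = 8.36 mg
sodium molybdate dihydrate: 7.17 mg/L × 0.462 L = 3.31 mg
riboflavin: 8.26 mg/L × 0.462 L = 3.82 mg

casitone 1.46 g; magnesium sulfate heptahydrate 480.48 mg; L-histidine 429.20 mg; nicotinic acid 8.36 mg; sodium molybdate dihydrate 3.31 mg; riboflavin 3.82 mg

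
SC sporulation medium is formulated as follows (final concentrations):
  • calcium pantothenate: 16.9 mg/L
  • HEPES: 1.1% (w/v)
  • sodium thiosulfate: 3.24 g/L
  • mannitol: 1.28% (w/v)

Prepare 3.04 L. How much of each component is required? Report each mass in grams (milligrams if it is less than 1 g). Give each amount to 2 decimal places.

Working volume: 3.04 L.
calcium pantothenate: 16.9 mg/L × 3.04 L = 51.38 mg
HEPES: 1.1% w/v = 11 g/L → 11 × 3.04 L = 33.44 g
sodium thiosulfate: 3.24 g/L × 3.04 L = 9.85 g
mannitol: 1.28 g per 100 mL × 3040 mL ÷ 100 = 38.91 g

calcium pantothenate 51.38 mg; HEPES 33.44 g; sodium thiosulfate 9.85 g; mannitol 38.91 g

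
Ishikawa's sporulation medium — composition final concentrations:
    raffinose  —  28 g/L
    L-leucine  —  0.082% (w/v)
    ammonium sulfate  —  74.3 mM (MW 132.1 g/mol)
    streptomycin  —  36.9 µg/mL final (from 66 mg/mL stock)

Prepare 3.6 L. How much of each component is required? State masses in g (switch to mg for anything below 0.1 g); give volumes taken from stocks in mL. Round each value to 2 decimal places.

raffinose 100.80 g; L-leucine 2.95 g; ammonium sulfate 35.33 g; streptomycin 2.01 mL

Scale factor relative to 1 L: 3.6.
raffinose: 28 g/L × 3.6 L = 100.80 g
L-leucine: 0.082% w/v = 0.82 g/L → 0.82 × 3.6 L = 2.95 g
ammonium sulfate: 74.3 mmol/L × 132.1 g/mol × 3.6 L ÷ 1000 = 35.33 g
streptomycin: dilute stock: 36.9 µg/mL × 3600 mL ÷ 66000 µg/mL = 2.01 mL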